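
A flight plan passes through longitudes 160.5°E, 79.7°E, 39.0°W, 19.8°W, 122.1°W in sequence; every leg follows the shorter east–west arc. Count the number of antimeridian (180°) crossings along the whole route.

0

Leg 1: +160.5° → +79.7°, shortest Δλ = -80.8° (west) — does not cross 180°.
Leg 2: +79.7° → -39.0°, shortest Δλ = -118.7° (west) — does not cross 180°.
Leg 3: -39.0° → -19.8°, shortest Δλ = 19.2° (east) — does not cross 180°.
Leg 4: -19.8° → -122.1°, shortest Δλ = -102.3° (west) — does not cross 180°.
Total crossings: 0.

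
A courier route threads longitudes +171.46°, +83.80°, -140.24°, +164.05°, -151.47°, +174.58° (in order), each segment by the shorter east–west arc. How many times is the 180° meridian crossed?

4

Leg 1: +171.46° → +83.80°, shortest Δλ = -87.66° (west) — does not cross 180°.
Leg 2: +83.80° → -140.24°, shortest Δλ = 135.96° (east) — crosses 180°.
Leg 3: -140.24° → +164.05°, shortest Δλ = -55.71° (west) — crosses 180°.
Leg 4: +164.05° → -151.47°, shortest Δλ = 44.48° (east) — crosses 180°.
Leg 5: -151.47° → +174.58°, shortest Δλ = -33.95° (west) — crosses 180°.
Total crossings: 4.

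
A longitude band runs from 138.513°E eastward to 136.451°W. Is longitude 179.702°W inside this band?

Yes

Band width going east from +138.513° to -136.451°: ((-136.451 − 138.513) mod 360) = 85.036°.
Offset of -179.702° east of the west edge: ((-179.702 − 138.513) mod 360) = 41.785°.
41.785° ≤ 85.036° ⇒ inside.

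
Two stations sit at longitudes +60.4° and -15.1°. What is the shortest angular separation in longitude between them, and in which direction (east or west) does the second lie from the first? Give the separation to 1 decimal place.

75.5° west

Raw difference: -15.1 − 60.4 = -75.5°.
Normalise into (−180°, 180°]: -75.5° stays -75.5°.
Negative ⇒ the second point lies to the west; separation 75.5°.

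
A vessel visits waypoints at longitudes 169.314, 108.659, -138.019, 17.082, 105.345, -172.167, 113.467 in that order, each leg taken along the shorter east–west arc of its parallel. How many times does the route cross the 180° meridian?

Leg 1: +169.314° → +108.659°, shortest Δλ = -60.655° (west) — does not cross 180°.
Leg 2: +108.659° → -138.019°, shortest Δλ = 113.322° (east) — crosses 180°.
Leg 3: -138.019° → +17.082°, shortest Δλ = 155.101° (east) — does not cross 180°.
Leg 4: +17.082° → +105.345°, shortest Δλ = 88.263° (east) — does not cross 180°.
Leg 5: +105.345° → -172.167°, shortest Δλ = 82.488° (east) — crosses 180°.
Leg 6: -172.167° → +113.467°, shortest Δλ = -74.366° (west) — crosses 180°.
Total crossings: 3.

3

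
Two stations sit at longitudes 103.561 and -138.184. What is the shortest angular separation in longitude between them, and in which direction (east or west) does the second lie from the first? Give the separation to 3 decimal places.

Raw difference: -138.184 − 103.561 = -241.745°.
Normalise into (−180°, 180°]: -241.745° + 360° = 118.255°.
Positive ⇒ the second point lies to the east; separation 118.255°.

118.255° east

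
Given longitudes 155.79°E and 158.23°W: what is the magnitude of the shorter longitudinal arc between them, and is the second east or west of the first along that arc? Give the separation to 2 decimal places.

45.98° east

Raw difference: -158.23 − 155.79 = -314.02°.
Normalise into (−180°, 180°]: -314.02° + 360° = 45.98°.
Positive ⇒ the second point lies to the east; separation 45.98°.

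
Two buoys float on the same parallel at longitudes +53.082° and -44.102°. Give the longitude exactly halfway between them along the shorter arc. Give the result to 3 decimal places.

Signed shortest Δλ from +53.082° to -44.102° is -97.184°.
Midpoint longitude = +53.082° + (-97.184°)/2 = +53.082° − 48.592° = +4.490°.

+4.490°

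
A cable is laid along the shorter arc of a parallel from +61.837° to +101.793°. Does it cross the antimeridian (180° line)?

Signed shortest Δλ = ((101.793 − 61.837 + 180) mod 360) − 180 = 39.956°.
Going east by 39.956° from +61.837° reaches +101.793° without touching 180°.

No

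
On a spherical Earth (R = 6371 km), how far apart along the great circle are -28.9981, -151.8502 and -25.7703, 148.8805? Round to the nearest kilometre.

Δλ = 148.8805 − -151.8502 = 300.7307°; wrapped into (−180°, 180°]: -59.2693°.
Δφ = -25.7703 − -28.9981 = 3.2278°.
a = sin²(Δφ/2) + cos φ₁ · cos φ₂ · sin²(Δλ/2) = 0.193372.
c = 2·atan2(√a, √(1−a)) = 0.91062 rad → d = 6371·c ≈ 5801.56 km.

5802 km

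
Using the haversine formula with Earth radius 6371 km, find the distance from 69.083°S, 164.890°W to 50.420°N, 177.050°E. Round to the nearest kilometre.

Δλ = 177.050 − -164.890 = 341.940°; wrapped into (−180°, 180°]: -18.060°.
Δφ = 50.420 − -69.083 = 119.503°.
a = sin²(Δφ/2) + cos φ₁ · cos φ₂ · sin²(Δλ/2) = 0.751838.
c = 2·atan2(√a, √(1−a)) = 2.09865 rad → d = 6371·c ≈ 13370.47 km.

13370 km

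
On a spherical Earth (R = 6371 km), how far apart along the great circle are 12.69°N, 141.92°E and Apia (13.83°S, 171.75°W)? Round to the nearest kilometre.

Δλ = -171.75 − 141.92 = -313.67°; wrapped into (−180°, 180°]: 46.33°.
Δφ = -13.83 − 12.69 = -26.52°.
a = sin²(Δφ/2) + cos φ₁ · cos φ₂ · sin²(Δλ/2) = 0.199202.
c = 2·atan2(√a, √(1−a)) = 0.92530 rad → d = 6371·c ≈ 5895.08 km.

5895 km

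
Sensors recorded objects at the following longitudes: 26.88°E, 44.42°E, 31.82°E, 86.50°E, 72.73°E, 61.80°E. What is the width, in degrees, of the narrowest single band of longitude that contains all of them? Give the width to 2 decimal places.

Sort the longitudes: +26.88°, +31.82°, +44.42°, +61.80°, +72.73°, +86.50°.
Eastward gaps between consecutive values (wrapping around): 4.94°, 12.60°, 17.38°, 10.93°, 13.77°, 300.38°.
Largest gap = 300.38° ⇒ minimal covering band is its complement: 360° − 300.38° = 59.62°.
Band runs from +26.88° eastward to +86.50°.

59.62°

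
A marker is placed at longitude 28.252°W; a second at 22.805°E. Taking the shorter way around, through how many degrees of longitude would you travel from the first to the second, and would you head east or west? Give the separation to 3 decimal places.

Raw difference: 22.805 − -28.252 = 51.057°.
Normalise into (−180°, 180°]: 51.057° stays 51.057°.
Positive ⇒ the second point lies to the east; separation 51.057°.

51.057° east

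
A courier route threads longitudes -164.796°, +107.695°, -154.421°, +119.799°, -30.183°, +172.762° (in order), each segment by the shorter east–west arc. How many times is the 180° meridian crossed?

Leg 1: -164.796° → +107.695°, shortest Δλ = -87.509° (west) — crosses 180°.
Leg 2: +107.695° → -154.421°, shortest Δλ = 97.884° (east) — crosses 180°.
Leg 3: -154.421° → +119.799°, shortest Δλ = -85.78° (west) — crosses 180°.
Leg 4: +119.799° → -30.183°, shortest Δλ = -149.982° (west) — does not cross 180°.
Leg 5: -30.183° → +172.762°, shortest Δλ = -157.055° (west) — crosses 180°.
Total crossings: 4.

4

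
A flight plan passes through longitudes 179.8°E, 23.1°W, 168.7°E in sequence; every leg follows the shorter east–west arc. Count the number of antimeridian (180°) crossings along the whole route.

Leg 1: +179.8° → -23.1°, shortest Δλ = 157.1° (east) — crosses 180°.
Leg 2: -23.1° → +168.7°, shortest Δλ = -168.2° (west) — crosses 180°.
Total crossings: 2.

2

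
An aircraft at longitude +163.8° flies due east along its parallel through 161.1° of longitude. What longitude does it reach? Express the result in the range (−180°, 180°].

Start at +163.8°; shift +161.1° → +324.9°.
+324.9° lies outside (−180°, 180°]; subtract 360° → -35.1°.

-35.1°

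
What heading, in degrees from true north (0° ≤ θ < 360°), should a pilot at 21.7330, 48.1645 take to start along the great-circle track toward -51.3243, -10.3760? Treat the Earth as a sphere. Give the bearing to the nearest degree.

Δλ = -10.3760 − 48.1645 = -58.5405°.
θ = atan2( sin Δλ · cos φ₂ , cos φ₁ · sin φ₂ − sin φ₁ · cos φ₂ · cos Δλ )
  = atan2(-0.53306, -0.84597) = -147.784° → normalised to [0°, 360°): 212.216°.

212°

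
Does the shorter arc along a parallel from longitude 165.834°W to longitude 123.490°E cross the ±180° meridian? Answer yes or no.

Naïve |123.490 − -165.834| = 289.324° > 180°, so the shorter arc goes the other way round — across 180°.
Signed shortest Δλ = ((123.490 − -165.834 + 180) mod 360) − 180 = -70.676°.
Going west by 70.676° from -165.834° passes through 180° before reaching +123.490°.

Yes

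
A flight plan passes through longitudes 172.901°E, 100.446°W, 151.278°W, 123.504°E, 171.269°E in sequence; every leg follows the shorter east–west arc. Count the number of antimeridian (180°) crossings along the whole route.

Leg 1: +172.901° → -100.446°, shortest Δλ = 86.653° (east) — crosses 180°.
Leg 2: -100.446° → -151.278°, shortest Δλ = -50.832° (west) — does not cross 180°.
Leg 3: -151.278° → +123.504°, shortest Δλ = -85.218° (west) — crosses 180°.
Leg 4: +123.504° → +171.269°, shortest Δλ = 47.765° (east) — does not cross 180°.
Total crossings: 2.

2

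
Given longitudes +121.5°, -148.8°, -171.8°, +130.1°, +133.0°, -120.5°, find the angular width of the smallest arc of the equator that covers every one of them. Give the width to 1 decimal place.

Sort the longitudes: -171.8°, -148.8°, -120.5°, +121.5°, +130.1°, +133.0°.
Eastward gaps between consecutive values (wrapping around): 23.0°, 28.3°, 242.0°, 8.6°, 2.9°, 55.2°.
Largest gap = 242.0° ⇒ minimal covering band is its complement: 360° − 242.0° = 118.0°.
Band runs from +121.5° eastward to -120.5°, crossing the antimeridian.

118.0°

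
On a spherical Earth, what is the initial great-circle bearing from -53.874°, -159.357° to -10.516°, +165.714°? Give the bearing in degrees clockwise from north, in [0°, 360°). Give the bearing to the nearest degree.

Δλ = 165.714 − -159.357 = 325.071°; wrapped into (−180°, 180°]: -34.929°.
θ = atan2( sin Δλ · cos φ₂ , cos φ₁ · sin φ₂ − sin φ₁ · cos φ₂ · cos Δλ )
  = atan2(-0.56294, 0.54350) = -46.007° → normalised to [0°, 360°): 313.993°.

314°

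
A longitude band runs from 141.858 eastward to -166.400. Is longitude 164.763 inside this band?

Yes

Band width going east from +141.858° to -166.400°: ((-166.400 − 141.858) mod 360) = 51.742°.
Offset of +164.763° east of the west edge: ((164.763 − 141.858) mod 360) = 22.905°.
22.905° ≤ 51.742° ⇒ inside.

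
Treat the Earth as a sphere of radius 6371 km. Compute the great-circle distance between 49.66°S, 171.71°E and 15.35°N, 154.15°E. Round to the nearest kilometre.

Δλ = 154.15 − 171.71 = -17.56°.
Δφ = 15.35 − -49.66 = 65.01°.
a = sin²(Δφ/2) + cos φ₁ · cos φ₂ · sin²(Δλ/2) = 0.303314.
c = 2·atan2(√a, √(1−a)) = 1.16650 rad → d = 6371·c ≈ 7431.77 km.

7432 km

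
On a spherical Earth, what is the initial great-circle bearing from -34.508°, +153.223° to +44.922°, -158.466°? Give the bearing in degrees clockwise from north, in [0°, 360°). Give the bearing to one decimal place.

31.9°

Δλ = -158.466 − 153.223 = -311.689°; wrapped into (−180°, 180°]: 48.311°.
θ = atan2( sin Δλ · cos φ₂ , cos φ₁ · sin φ₂ − sin φ₁ · cos φ₂ · cos Δλ )
  = atan2(0.52876, 0.84869) = 31.924° → normalised to [0°, 360°): 31.924°.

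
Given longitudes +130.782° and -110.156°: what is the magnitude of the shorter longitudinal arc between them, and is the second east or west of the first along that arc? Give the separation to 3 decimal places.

Raw difference: -110.156 − 130.782 = -240.938°.
Normalise into (−180°, 180°]: -240.938° + 360° = 119.062°.
Positive ⇒ the second point lies to the east; separation 119.062°.

119.062° east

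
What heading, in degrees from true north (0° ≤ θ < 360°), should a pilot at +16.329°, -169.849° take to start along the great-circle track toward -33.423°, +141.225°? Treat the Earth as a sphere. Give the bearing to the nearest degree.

223°

Δλ = 141.225 − -169.849 = 311.074°; wrapped into (−180°, 180°]: -48.926°.
θ = atan2( sin Δλ · cos φ₂ , cos φ₁ · sin φ₂ − sin φ₁ · cos φ₂ · cos Δλ )
  = atan2(-0.62919, -0.68278) = -137.339° → normalised to [0°, 360°): 222.661°.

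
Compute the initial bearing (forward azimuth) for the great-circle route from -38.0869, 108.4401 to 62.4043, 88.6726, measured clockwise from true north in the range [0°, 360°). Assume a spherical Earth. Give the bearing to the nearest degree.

351°

Δλ = 88.6726 − 108.4401 = -19.7675°.
θ = atan2( sin Δλ · cos φ₂ , cos φ₁ · sin φ₂ − sin φ₁ · cos φ₂ · cos Δλ )
  = atan2(-0.15667, 0.96644) = -9.208° → normalised to [0°, 360°): 350.792°.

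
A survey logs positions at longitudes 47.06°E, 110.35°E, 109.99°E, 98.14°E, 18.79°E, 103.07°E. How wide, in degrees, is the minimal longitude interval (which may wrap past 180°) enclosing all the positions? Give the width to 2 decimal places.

91.56°

Sort the longitudes: +18.79°, +47.06°, +98.14°, +103.07°, +109.99°, +110.35°.
Eastward gaps between consecutive values (wrapping around): 28.27°, 51.08°, 4.93°, 6.92°, 0.36°, 268.44°.
Largest gap = 268.44° ⇒ minimal covering band is its complement: 360° − 268.44° = 91.56°.
Band runs from +18.79° eastward to +110.35°.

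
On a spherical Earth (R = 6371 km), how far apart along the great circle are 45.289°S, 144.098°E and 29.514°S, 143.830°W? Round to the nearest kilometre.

6384 km

Δλ = -143.830 − 144.098 = -287.928°; wrapped into (−180°, 180°]: 72.072°.
Δφ = -29.514 − -45.289 = 15.775°.
a = sin²(Δφ/2) + cos φ₁ · cos φ₂ · sin²(Δλ/2) = 0.230720.
c = 2·atan2(√a, √(1−a)) = 1.00207 rad → d = 6371·c ≈ 6384.19 km.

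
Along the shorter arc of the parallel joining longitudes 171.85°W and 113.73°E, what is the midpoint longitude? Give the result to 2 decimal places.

150.94°E

Signed shortest Δλ from -171.85° to +113.73° is -74.42°.
Midpoint longitude = -171.85° + (-74.42°)/2 = -171.85° − 37.21° = -209.06°.
Normalise into (−180°, 180°]: +150.94°.
(The naïve average (-171.85 + +113.73)/2 = -29.06° is on the wrong side of the globe.)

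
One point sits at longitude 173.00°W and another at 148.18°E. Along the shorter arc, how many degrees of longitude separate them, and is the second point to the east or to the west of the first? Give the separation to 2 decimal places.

Raw difference: 148.18 − -173.00 = 321.18°.
Normalise into (−180°, 180°]: 321.18° − 360° = -38.82°.
Negative ⇒ the second point lies to the west; separation 38.82°.

38.82° west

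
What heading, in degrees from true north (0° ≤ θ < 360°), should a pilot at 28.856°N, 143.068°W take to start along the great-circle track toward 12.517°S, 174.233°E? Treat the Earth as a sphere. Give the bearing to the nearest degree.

Δλ = 174.233 − -143.068 = 317.301°; wrapped into (−180°, 180°]: -42.699°.
θ = atan2( sin Δλ · cos φ₂ , cos φ₁ · sin φ₂ − sin φ₁ · cos φ₂ · cos Δλ )
  = atan2(-0.66203, -0.53607) = -128.999° → normalised to [0°, 360°): 231.001°.

231°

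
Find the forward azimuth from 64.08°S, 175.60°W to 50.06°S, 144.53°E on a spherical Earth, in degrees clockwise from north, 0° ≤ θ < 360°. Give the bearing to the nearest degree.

285°

Δλ = 144.53 − -175.60 = 320.13°; wrapped into (−180°, 180°]: -39.87°.
θ = atan2( sin Δλ · cos φ₂ , cos φ₁ · sin φ₂ − sin φ₁ · cos φ₂ · cos Δλ )
  = atan2(-0.41154, 0.10801) = -75.294° → normalised to [0°, 360°): 284.706°.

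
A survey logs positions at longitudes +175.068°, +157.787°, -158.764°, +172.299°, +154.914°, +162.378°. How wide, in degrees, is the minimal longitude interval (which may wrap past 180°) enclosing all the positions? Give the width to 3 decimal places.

Sort the longitudes: -158.764°, +154.914°, +157.787°, +162.378°, +172.299°, +175.068°.
Eastward gaps between consecutive values (wrapping around): 313.678°, 2.873°, 4.591°, 9.921°, 2.769°, 26.168°.
Largest gap = 313.678° ⇒ minimal covering band is its complement: 360° − 313.678° = 46.322°.
Band runs from +154.914° eastward to -158.764°, crossing the antimeridian.

46.322°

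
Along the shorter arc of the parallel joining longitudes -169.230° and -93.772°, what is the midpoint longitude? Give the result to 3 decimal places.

-131.501°

Signed shortest Δλ from -169.230° to -93.772° is +75.458°.
Midpoint longitude = -169.230° + (+75.458°)/2 = -169.230° + 37.729° = -131.501°.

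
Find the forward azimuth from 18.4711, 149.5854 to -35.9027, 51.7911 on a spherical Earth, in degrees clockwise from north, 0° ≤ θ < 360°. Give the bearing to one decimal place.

Δλ = 51.7911 − 149.5854 = -97.7943°.
θ = atan2( sin Δλ · cos φ₂ , cos φ₁ · sin φ₂ − sin φ₁ · cos φ₂ · cos Δλ )
  = atan2(-0.80253, -0.52140) = -123.011° → normalised to [0°, 360°): 236.989°.

237.0°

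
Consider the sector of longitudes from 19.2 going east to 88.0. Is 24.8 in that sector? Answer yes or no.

Band width going east from +19.2° to +88.0°: ((88.0 − 19.2) mod 360) = 68.8°.
Offset of +24.8° east of the west edge: ((24.8 − 19.2) mod 360) = 5.6°.
5.6° ≤ 68.8° ⇒ inside.

Yes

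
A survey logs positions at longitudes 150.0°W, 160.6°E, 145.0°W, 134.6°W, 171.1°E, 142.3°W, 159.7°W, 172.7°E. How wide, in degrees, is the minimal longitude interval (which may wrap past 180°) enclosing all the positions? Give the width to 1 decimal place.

Sort the longitudes: -159.7°, -150.0°, -145.0°, -142.3°, -134.6°, +160.6°, +171.1°, +172.7°.
Eastward gaps between consecutive values (wrapping around): 9.7°, 5.0°, 2.7°, 7.7°, 295.2°, 10.5°, 1.6°, 27.6°.
Largest gap = 295.2° ⇒ minimal covering band is its complement: 360° − 295.2° = 64.8°.
Band runs from +160.6° eastward to -134.6°, crossing the antimeridian.

64.8°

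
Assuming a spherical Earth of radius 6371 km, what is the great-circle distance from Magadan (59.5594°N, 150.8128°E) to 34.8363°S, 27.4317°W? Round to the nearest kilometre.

17263 km

Δλ = -27.4317 − 150.8128 = -178.2445°.
Δφ = -34.8363 − 59.5594 = -94.3957°.
a = sin²(Δφ/2) + cos φ₁ · cos φ₂ · sin²(Δλ/2) = 0.954072.
c = 2·atan2(√a, √(1−a)) = 2.70963 rad → d = 6371·c ≈ 17263.03 km.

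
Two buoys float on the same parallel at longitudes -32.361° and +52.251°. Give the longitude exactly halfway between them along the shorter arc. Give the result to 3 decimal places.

Signed shortest Δλ from -32.361° to +52.251° is +84.612°.
Midpoint longitude = -32.361° + (+84.612°)/2 = -32.361° + 42.306° = +9.945°.

+9.945°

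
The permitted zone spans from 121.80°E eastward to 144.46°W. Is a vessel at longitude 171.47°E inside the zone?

Yes

Band width going east from +121.80° to -144.46°: ((-144.46 − 121.80) mod 360) = 93.74°.
Offset of +171.47° east of the west edge: ((171.47 − 121.80) mod 360) = 49.67°.
49.67° ≤ 93.74° ⇒ inside.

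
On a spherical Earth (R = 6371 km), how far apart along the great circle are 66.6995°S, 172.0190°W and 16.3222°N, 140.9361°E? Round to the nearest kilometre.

10004 km

Δλ = 140.9361 − -172.0190 = 312.9551°; wrapped into (−180°, 180°]: -47.0449°.
Δφ = 16.3222 − -66.6995 = 83.0217°.
a = sin²(Δφ/2) + cos φ₁ · cos φ₂ · sin²(Δλ/2) = 0.499721.
c = 2·atan2(√a, √(1−a)) = 1.57024 rad → d = 6371·c ≈ 10003.98 km.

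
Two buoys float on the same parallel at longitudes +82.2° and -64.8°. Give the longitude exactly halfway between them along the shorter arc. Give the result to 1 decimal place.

Signed shortest Δλ from +82.2° to -64.8° is -147.0°.
Midpoint longitude = +82.2° + (-147.0°)/2 = +82.2° − 73.5° = +8.7°.

+8.7°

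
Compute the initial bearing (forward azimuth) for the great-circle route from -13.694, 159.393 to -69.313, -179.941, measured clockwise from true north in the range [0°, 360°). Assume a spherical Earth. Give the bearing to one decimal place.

Δλ = -179.941 − 159.393 = -339.334°; wrapped into (−180°, 180°]: 20.666°.
θ = atan2( sin Δλ · cos φ₂ , cos φ₁ · sin φ₂ − sin φ₁ · cos φ₂ · cos Δλ )
  = atan2(0.12467, -0.83068) = 171.464° → normalised to [0°, 360°): 171.464°.

171.5°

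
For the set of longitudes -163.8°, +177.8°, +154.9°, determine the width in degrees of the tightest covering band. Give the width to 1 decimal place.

Sort the longitudes: -163.8°, +154.9°, +177.8°.
Eastward gaps between consecutive values (wrapping around): 318.7°, 22.9°, 18.4°.
Largest gap = 318.7° ⇒ minimal covering band is its complement: 360° − 318.7° = 41.3°.
Band runs from +154.9° eastward to -163.8°, crossing the antimeridian.

41.3°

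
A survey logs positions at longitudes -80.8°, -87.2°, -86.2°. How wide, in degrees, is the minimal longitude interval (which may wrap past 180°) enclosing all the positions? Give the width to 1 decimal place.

Sort the longitudes: -87.2°, -86.2°, -80.8°.
Eastward gaps between consecutive values (wrapping around): 1.0°, 5.4°, 353.6°.
Largest gap = 353.6° ⇒ minimal covering band is its complement: 360° − 353.6° = 6.4°.
Band runs from -87.2° eastward to -80.8°.

6.4°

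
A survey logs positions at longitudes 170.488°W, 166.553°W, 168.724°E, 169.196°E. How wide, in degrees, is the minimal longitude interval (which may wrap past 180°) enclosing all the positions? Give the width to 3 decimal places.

Sort the longitudes: -170.488°, -166.553°, +168.724°, +169.196°.
Eastward gaps between consecutive values (wrapping around): 3.935°, 335.277°, 0.472°, 20.316°.
Largest gap = 335.277° ⇒ minimal covering band is its complement: 360° − 335.277° = 24.723°.
Band runs from +168.724° eastward to -166.553°, crossing the antimeridian.

24.723°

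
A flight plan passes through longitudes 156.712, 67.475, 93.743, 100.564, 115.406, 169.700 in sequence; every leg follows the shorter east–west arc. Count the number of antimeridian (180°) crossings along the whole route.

0

Leg 1: +156.712° → +67.475°, shortest Δλ = -89.237° (west) — does not cross 180°.
Leg 2: +67.475° → +93.743°, shortest Δλ = 26.268° (east) — does not cross 180°.
Leg 3: +93.743° → +100.564°, shortest Δλ = 6.821° (east) — does not cross 180°.
Leg 4: +100.564° → +115.406°, shortest Δλ = 14.842° (east) — does not cross 180°.
Leg 5: +115.406° → +169.700°, shortest Δλ = 54.294° (east) — does not cross 180°.
Total crossings: 0.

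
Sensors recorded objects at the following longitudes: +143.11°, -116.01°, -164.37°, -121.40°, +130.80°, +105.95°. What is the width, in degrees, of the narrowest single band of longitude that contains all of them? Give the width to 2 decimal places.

138.04°

Sort the longitudes: -164.37°, -121.40°, -116.01°, +105.95°, +130.80°, +143.11°.
Eastward gaps between consecutive values (wrapping around): 42.97°, 5.39°, 221.96°, 24.85°, 12.31°, 52.52°.
Largest gap = 221.96° ⇒ minimal covering band is its complement: 360° − 221.96° = 138.04°.
Band runs from +105.95° eastward to -116.01°, crossing the antimeridian.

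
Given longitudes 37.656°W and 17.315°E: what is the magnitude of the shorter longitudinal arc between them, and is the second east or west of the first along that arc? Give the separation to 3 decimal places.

54.971° east

Raw difference: 17.315 − -37.656 = 54.971°.
Normalise into (−180°, 180°]: 54.971° stays 54.971°.
Positive ⇒ the second point lies to the east; separation 54.971°.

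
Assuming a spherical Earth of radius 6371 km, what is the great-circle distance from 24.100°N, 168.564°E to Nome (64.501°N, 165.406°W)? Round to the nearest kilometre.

4871 km

Δλ = -165.406 − 168.564 = -333.970°; wrapped into (−180°, 180°]: 26.030°.
Δφ = 64.501 − 24.100 = 40.401°.
a = sin²(Δφ/2) + cos φ₁ · cos φ₂ · sin²(Δλ/2) = 0.139167.
c = 2·atan2(√a, √(1−a)) = 0.76459 rad → d = 6371·c ≈ 4871.21 km.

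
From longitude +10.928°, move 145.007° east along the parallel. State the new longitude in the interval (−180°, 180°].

Start at +10.928°; shift +145.007° → +155.935°.
+155.935° already lies in (−180°, 180°].

+155.935°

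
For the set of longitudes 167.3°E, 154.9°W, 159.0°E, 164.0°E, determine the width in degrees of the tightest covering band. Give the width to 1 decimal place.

46.1°

Sort the longitudes: -154.9°, +159.0°, +164.0°, +167.3°.
Eastward gaps between consecutive values (wrapping around): 313.9°, 5.0°, 3.3°, 37.8°.
Largest gap = 313.9° ⇒ minimal covering band is its complement: 360° − 313.9° = 46.1°.
Band runs from +159.0° eastward to -154.9°, crossing the antimeridian.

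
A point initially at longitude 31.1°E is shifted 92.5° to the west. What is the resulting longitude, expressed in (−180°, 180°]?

Start at +31.1°; shift −92.5° → -61.4°.
-61.4° already lies in (−180°, 180°].

61.4°W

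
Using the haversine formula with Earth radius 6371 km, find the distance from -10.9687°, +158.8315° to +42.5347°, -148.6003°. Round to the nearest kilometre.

7992 km

Δλ = -148.6003 − 158.8315 = -307.4318°; wrapped into (−180°, 180°]: 52.5682°.
Δφ = 42.5347 − -10.9687 = 53.5034°.
a = sin²(Δφ/2) + cos φ₁ · cos φ₂ · sin²(Δλ/2) = 0.344466.
c = 2·atan2(√a, √(1−a)) = 1.25448 rad → d = 6371·c ≈ 7992.30 km.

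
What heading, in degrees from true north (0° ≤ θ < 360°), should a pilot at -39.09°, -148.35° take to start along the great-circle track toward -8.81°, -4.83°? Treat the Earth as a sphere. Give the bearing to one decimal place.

Δλ = -4.83 − -148.35 = 143.52°.
θ = atan2( sin Δλ · cos φ₂ , cos φ₁ · sin φ₂ − sin φ₁ · cos φ₂ · cos Δλ )
  = atan2(0.58753, -0.61989) = 136.535° → normalised to [0°, 360°): 136.535°.

136.5°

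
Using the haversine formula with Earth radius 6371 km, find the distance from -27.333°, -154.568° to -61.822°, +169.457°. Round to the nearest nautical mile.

2516 nmi

Δλ = 169.457 − -154.568 = 324.025°; wrapped into (−180°, 180°]: -35.975°.
Δφ = -61.822 − -27.333 = -34.489°.
a = sin²(Δφ/2) + cos φ₁ · cos φ₂ · sin²(Δλ/2) = 0.127887.
c = 2·atan2(√a, √(1−a)) = 0.73142 rad → d = 6371·c ≈ 4659.88 km ≈ 2516.13 nmi.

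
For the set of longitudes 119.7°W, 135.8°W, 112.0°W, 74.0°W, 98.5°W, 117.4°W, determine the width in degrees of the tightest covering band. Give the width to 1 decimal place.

Sort the longitudes: -135.8°, -119.7°, -117.4°, -112.0°, -98.5°, -74.0°.
Eastward gaps between consecutive values (wrapping around): 16.1°, 2.3°, 5.4°, 13.5°, 24.5°, 298.2°.
Largest gap = 298.2° ⇒ minimal covering band is its complement: 360° − 298.2° = 61.8°.
Band runs from -135.8° eastward to -74.0°.

61.8°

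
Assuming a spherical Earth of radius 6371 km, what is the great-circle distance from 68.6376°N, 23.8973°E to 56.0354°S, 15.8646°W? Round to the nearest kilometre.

Δλ = -15.8646 − 23.8973 = -39.7619°.
Δφ = -56.0354 − 68.6376 = -124.6730°.
a = sin²(Δφ/2) + cos φ₁ · cos φ₂ · sin²(Δλ/2) = 0.807981.
c = 2·atan2(√a, √(1−a)) = 2.23440 rad → d = 6371·c ≈ 14235.38 km.

14235 km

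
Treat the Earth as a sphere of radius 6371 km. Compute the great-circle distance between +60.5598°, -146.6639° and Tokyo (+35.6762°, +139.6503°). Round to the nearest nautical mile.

Δλ = 139.6503 − -146.6639 = 286.3142°; wrapped into (−180°, 180°]: -73.6858°.
Δφ = 35.6762 − 60.5598 = -24.8836°.
a = sin²(Δφ/2) + cos φ₁ · cos φ₂ · sin²(Δλ/2) = 0.189974.
c = 2·atan2(√a, √(1−a)) = 0.90199 rad → d = 6371·c ≈ 5746.57 km ≈ 3102.90 nmi.

3103 nmi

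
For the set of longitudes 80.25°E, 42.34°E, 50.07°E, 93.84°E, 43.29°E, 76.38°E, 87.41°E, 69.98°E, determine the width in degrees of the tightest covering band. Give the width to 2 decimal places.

Sort the longitudes: +42.34°, +43.29°, +50.07°, +69.98°, +76.38°, +80.25°, +87.41°, +93.84°.
Eastward gaps between consecutive values (wrapping around): 0.95°, 6.78°, 19.91°, 6.40°, 3.87°, 7.16°, 6.43°, 308.50°.
Largest gap = 308.50° ⇒ minimal covering band is its complement: 360° − 308.50° = 51.50°.
Band runs from +42.34° eastward to +93.84°.

51.50°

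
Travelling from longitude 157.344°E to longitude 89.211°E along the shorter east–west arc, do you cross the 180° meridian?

No

Signed shortest Δλ = ((89.211 − 157.344 + 180) mod 360) − 180 = -68.133°.
Going west by 68.133° from +157.344° reaches +89.211° without touching 180°.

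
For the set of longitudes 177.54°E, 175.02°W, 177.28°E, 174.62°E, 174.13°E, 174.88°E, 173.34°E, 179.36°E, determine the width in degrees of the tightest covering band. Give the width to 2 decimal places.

11.64°

Sort the longitudes: -175.02°, +173.34°, +174.13°, +174.62°, +174.88°, +177.28°, +177.54°, +179.36°.
Eastward gaps between consecutive values (wrapping around): 348.36°, 0.79°, 0.49°, 0.26°, 2.40°, 0.26°, 1.82°, 5.62°.
Largest gap = 348.36° ⇒ minimal covering band is its complement: 360° − 348.36° = 11.64°.
Band runs from +173.34° eastward to -175.02°, crossing the antimeridian.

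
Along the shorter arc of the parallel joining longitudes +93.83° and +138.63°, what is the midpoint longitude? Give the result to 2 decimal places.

+116.23°

Signed shortest Δλ from +93.83° to +138.63° is +44.80°.
Midpoint longitude = +93.83° + (+44.80°)/2 = +93.83° + 22.40° = +116.23°.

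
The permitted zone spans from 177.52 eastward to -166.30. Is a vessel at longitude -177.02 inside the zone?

Yes

Band width going east from +177.52° to -166.30°: ((-166.30 − 177.52) mod 360) = 16.18°.
Offset of -177.02° east of the west edge: ((-177.02 − 177.52) mod 360) = 5.46°.
5.46° ≤ 16.18° ⇒ inside.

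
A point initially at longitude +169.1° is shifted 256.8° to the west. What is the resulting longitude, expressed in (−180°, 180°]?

-87.7°

Start at +169.1°; shift −256.8° → -87.7°.
-87.7° already lies in (−180°, 180°].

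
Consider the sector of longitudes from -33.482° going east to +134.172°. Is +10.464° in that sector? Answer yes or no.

Band width going east from -33.482° to +134.172°: ((134.172 − -33.482) mod 360) = 167.654°.
Offset of +10.464° east of the west edge: ((10.464 − -33.482) mod 360) = 43.946°.
43.946° ≤ 167.654° ⇒ inside.

Yes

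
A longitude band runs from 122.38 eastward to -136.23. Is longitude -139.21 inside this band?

Yes

Band width going east from +122.38° to -136.23°: ((-136.23 − 122.38) mod 360) = 101.39°.
Offset of -139.21° east of the west edge: ((-139.21 − 122.38) mod 360) = 98.41°.
98.41° ≤ 101.39° ⇒ inside.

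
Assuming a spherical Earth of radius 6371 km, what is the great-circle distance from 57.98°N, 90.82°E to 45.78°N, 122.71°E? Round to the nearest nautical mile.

Δλ = 122.71 − 90.82 = 31.89°.
Δφ = 45.78 − 57.98 = -12.20°.
a = sin²(Δφ/2) + cos φ₁ · cos φ₂ · sin²(Δλ/2) = 0.039199.
c = 2·atan2(√a, √(1−a)) = 0.39861 rad → d = 6371·c ≈ 2539.52 km ≈ 1371.23 nmi.

1371 nmi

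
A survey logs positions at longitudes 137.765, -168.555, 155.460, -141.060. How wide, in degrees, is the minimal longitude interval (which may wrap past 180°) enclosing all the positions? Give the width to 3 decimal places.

81.175°

Sort the longitudes: -168.555°, -141.060°, +137.765°, +155.460°.
Eastward gaps between consecutive values (wrapping around): 27.495°, 278.825°, 17.695°, 35.985°.
Largest gap = 278.825° ⇒ minimal covering band is its complement: 360° − 278.825° = 81.175°.
Band runs from +137.765° eastward to -141.060°, crossing the antimeridian.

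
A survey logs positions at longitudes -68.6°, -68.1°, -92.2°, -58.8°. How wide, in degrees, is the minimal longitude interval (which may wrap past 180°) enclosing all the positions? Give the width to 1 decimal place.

Sort the longitudes: -92.2°, -68.6°, -68.1°, -58.8°.
Eastward gaps between consecutive values (wrapping around): 23.6°, 0.5°, 9.3°, 326.6°.
Largest gap = 326.6° ⇒ minimal covering band is its complement: 360° − 326.6° = 33.4°.
Band runs from -92.2° eastward to -58.8°.

33.4°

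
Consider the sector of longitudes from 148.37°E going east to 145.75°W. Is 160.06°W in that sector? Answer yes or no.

Band width going east from +148.37° to -145.75°: ((-145.75 − 148.37) mod 360) = 65.88°.
Offset of -160.06° east of the west edge: ((-160.06 − 148.37) mod 360) = 51.57°.
51.57° ≤ 65.88° ⇒ inside.

Yes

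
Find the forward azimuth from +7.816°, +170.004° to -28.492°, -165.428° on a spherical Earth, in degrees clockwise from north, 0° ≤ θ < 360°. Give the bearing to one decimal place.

147.8°

Δλ = -165.428 − 170.004 = -335.432°; wrapped into (−180°, 180°]: 24.568°.
θ = atan2( sin Δλ · cos φ₂ , cos φ₁ · sin φ₂ − sin φ₁ · cos φ₂ · cos Δλ )
  = atan2(0.36542, -0.58131) = 147.846° → normalised to [0°, 360°): 147.846°.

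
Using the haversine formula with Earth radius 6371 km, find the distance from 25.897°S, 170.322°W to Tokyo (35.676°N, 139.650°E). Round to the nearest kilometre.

8629 km

Δλ = 139.650 − -170.322 = 309.972°; wrapped into (−180°, 180°]: -50.028°.
Δφ = 35.676 − -25.897 = 61.573°.
a = sin²(Δφ/2) + cos φ₁ · cos φ₂ · sin²(Δλ/2) = 0.392635.
c = 2·atan2(√a, √(1−a)) = 1.35438 rad → d = 6371·c ≈ 8628.76 km.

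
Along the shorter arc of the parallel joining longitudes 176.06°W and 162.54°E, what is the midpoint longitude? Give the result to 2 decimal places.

173.24°E

Signed shortest Δλ from -176.06° to +162.54° is -21.40°.
Midpoint longitude = -176.06° + (-21.40°)/2 = -176.06° − 10.70° = -186.76°.
Normalise into (−180°, 180°]: +173.24°.
(The naïve average (-176.06 + +162.54)/2 = -6.76° is on the wrong side of the globe.)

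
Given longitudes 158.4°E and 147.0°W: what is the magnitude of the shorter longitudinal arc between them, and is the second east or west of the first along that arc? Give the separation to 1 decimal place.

Raw difference: -147.0 − 158.4 = -305.4°.
Normalise into (−180°, 180°]: -305.4° + 360° = 54.6°.
Positive ⇒ the second point lies to the east; separation 54.6°.

54.6° east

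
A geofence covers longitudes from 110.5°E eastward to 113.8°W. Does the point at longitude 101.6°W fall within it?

No

Band width going east from +110.5° to -113.8°: ((-113.8 − 110.5) mod 360) = 135.7°.
Offset of -101.6° east of the west edge: ((-101.6 − 110.5) mod 360) = 147.9°.
147.9° > 135.7° ⇒ outside.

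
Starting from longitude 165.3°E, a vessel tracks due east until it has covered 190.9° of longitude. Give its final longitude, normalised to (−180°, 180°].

3.8°W

Start at +165.3°; shift +190.9° → +356.2°.
+356.2° lies outside (−180°, 180°]; subtract 360° → -3.8°.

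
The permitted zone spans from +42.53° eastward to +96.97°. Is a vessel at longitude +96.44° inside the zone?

Band width going east from +42.53° to +96.97°: ((96.97 − 42.53) mod 360) = 54.44°.
Offset of +96.44° east of the west edge: ((96.44 − 42.53) mod 360) = 53.91°.
53.91° ≤ 54.44° ⇒ inside.

Yes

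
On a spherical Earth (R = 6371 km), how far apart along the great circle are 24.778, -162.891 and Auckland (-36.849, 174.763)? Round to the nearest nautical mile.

3910 nmi

Δλ = 174.763 − -162.891 = 337.654°; wrapped into (−180°, 180°]: -22.346°.
Δφ = -36.849 − 24.778 = -61.627°.
a = sin²(Δφ/2) + cos φ₁ · cos φ₂ · sin²(Δλ/2) = 0.289675.
c = 2·atan2(√a, √(1−a)) = 1.13664 rad → d = 6371·c ≈ 7241.50 km ≈ 3910.10 nmi.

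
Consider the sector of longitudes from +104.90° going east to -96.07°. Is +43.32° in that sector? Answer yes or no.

No

Band width going east from +104.90° to -96.07°: ((-96.07 − 104.90) mod 360) = 159.03°.
Offset of +43.32° east of the west edge: ((43.32 − 104.90) mod 360) = 298.42°.
298.42° > 159.03° ⇒ outside.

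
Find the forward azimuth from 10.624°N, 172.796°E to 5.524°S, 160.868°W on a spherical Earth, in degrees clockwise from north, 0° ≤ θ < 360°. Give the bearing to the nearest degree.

120°

Δλ = -160.868 − 172.796 = -333.664°; wrapped into (−180°, 180°]: 26.336°.
θ = atan2( sin Δλ · cos φ₂ , cos φ₁ · sin φ₂ − sin φ₁ · cos φ₂ · cos Δλ )
  = atan2(0.44157, -0.25907) = 120.400° → normalised to [0°, 360°): 120.400°.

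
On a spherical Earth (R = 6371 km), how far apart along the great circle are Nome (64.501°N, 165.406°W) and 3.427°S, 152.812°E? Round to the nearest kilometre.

8289 km

Δλ = 152.812 − -165.406 = 318.218°; wrapped into (−180°, 180°]: -41.782°.
Δφ = -3.427 − 64.501 = -67.928°.
a = sin²(Δφ/2) + cos φ₁ · cos φ₂ · sin²(Δλ/2) = 0.366757.
c = 2·atan2(√a, √(1−a)) = 1.30105 rad → d = 6371·c ≈ 8289.00 km.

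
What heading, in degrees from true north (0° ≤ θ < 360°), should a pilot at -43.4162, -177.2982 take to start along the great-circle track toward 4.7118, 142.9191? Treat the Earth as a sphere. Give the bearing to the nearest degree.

313°

Δλ = 142.9191 − -177.2982 = 320.2173°; wrapped into (−180°, 180°]: -39.7827°.
θ = atan2( sin Δλ · cos φ₂ , cos φ₁ · sin φ₂ − sin φ₁ · cos φ₂ · cos Δλ )
  = atan2(-0.63772, 0.58605) = -47.417° → normalised to [0°, 360°): 312.583°.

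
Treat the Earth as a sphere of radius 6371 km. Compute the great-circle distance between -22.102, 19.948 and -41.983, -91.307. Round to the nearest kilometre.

Δλ = -91.307 − 19.948 = -111.255°.
Δφ = -41.983 − -22.102 = -19.881°.
a = sin²(Δφ/2) + cos φ₁ · cos φ₂ · sin²(Δλ/2) = 0.498996.
c = 2·atan2(√a, √(1−a)) = 1.56879 rad → d = 6371·c ≈ 9994.75 km.

9995 km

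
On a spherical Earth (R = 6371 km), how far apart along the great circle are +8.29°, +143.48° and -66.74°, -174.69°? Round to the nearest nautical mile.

4855 nmi

Δλ = -174.69 − 143.48 = -318.17°; wrapped into (−180°, 180°]: 41.83°.
Δφ = -66.74 − 8.29 = -75.03°.
a = sin²(Δφ/2) + cos φ₁ · cos φ₂ · sin²(Δλ/2) = 0.420643.
c = 2·atan2(√a, √(1−a)) = 1.41141 rad → d = 6371·c ≈ 8992.08 km ≈ 4855.33 nmi.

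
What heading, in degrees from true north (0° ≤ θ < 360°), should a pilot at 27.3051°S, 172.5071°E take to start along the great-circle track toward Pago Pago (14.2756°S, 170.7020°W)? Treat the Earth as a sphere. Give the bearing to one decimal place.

Δλ = -170.7020 − 172.5071 = -343.2091°; wrapped into (−180°, 180°]: 16.7909°.
θ = atan2( sin Δλ · cos φ₂ , cos φ₁ · sin φ₂ − sin φ₁ · cos φ₂ · cos Δλ )
  = atan2(0.27996, 0.20650) = 53.587° → normalised to [0°, 360°): 53.587°.

53.6°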